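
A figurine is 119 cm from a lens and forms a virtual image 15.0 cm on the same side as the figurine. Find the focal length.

Virtual image ⇒ d_i = −15.0 cm.
1/f = 1/d_o + 1/d_i = 1/(119) + 1/(-15.0) = -0.05826, so f = -17.2 cm.
Since f is negative, the lens is diverging.

f = -17.2 cm (diverging)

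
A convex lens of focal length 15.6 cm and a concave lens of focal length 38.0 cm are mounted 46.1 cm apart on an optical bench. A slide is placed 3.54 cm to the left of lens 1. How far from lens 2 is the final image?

21.7 cm

Lens 1: 1/d_i1 = 1/f₁ − 1/d_o1 = 1/(15.6) − 1/(3.54) = -0.2184, so d_i1 = -4.579 cm.
The intermediate image is 4.579 cm to the left of lens 1 (virtual), which is 46.1 − (-4.579) = 50.68 cm to the left of lens 2, so d_o2 = +50.68 cm.
Lens 2 is diverging, so f₂ = −38.0 cm.
Lens 2: 1/d_i2 = 1/f₂ − 1/d_o2 = 1/(-38.0) − 1/(50.68) = -0.04605, so d_i2 = -21.7 cm.
The final image is virtual, 21.7 cm to the left of lens 2 (overall magnification ≈ 0.55).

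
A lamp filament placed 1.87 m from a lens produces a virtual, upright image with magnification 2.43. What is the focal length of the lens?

m = −d_i/d_o ⇒ d_i = −m·d_o = −(+2.43)·(1.87) = -4.544 m.
1/f = 1/d_o + 1/d_i = 1/(1.87) + 1/(-4.544) = 0.3147, so f = 3.18 m.
Since f is positive, the lens is converging.

f = 3.18 m (converging)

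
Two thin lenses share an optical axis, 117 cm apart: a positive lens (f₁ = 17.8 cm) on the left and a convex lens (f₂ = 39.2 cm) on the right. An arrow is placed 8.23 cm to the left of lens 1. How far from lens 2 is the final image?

Lens 1: 1/d_i1 = 1/f₁ − 1/d_o1 = 1/(17.8) − 1/(8.23) = -0.06533, so d_i1 = -15.31 cm.
The intermediate image is 15.31 cm to the left of lens 1 (virtual), which is 117 − (-15.31) = 132.3 cm to the left of lens 2, so d_o2 = +132.3 cm.
Lens 2: 1/d_i2 = 1/f₂ − 1/d_o2 = 1/(39.2) − 1/(132.3) = 0.01795, so d_i2 = 55.7 cm.
The final image is real, 55.7 cm to the right of lens 2 (overall magnification ≈ -0.78).

55.7 cm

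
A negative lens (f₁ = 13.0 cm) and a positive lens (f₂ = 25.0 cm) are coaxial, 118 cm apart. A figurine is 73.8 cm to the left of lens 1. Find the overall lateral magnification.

f₁ = −13.0 cm (diverging).
Lens 1: 1/d_i1 = 1/(-13.0) − 1/(73.8) = -0.09047, so d_i1 = -11.05 cm; m₁ = −d_i1/d_o1 = +0.1497.
d_o2 = 118 − (-11.05) = 129.1 cm.
Lens 2: 1/d_i2 = 1/(25.0) − 1/(129.1) = 0.03225, so d_i2 = 31.00 cm; m₂ = −d_i2/d_o2 = -0.2402.
m = m₁·m₂ = (+0.1497)(-0.2402) = -0.0360.

m = -0.0360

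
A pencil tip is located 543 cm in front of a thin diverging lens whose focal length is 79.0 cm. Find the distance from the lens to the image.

For a diverging lens, f = -79.0 cm.
Lens equation: 1/d_i = 1/f − 1/d_o = 1/(-79.00) − 1/(543) = -0.01266 − 0.001842 = -0.01450, so d_i = -69.0 cm.
The image is virtual, upright and reduced, on the same side as the object.

69.0 cm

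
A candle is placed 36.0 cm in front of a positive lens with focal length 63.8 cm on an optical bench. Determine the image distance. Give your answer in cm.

Thin-lens equation: 1/d_i = 1/f − 1/d_o = 1/(63.80) − 1/(36.0) = 0.01567 − 0.02778 = -0.01210, so d_i = -82.6 cm.
The image is virtual, upright and enlarged, on the same side as the object.

82.6 cm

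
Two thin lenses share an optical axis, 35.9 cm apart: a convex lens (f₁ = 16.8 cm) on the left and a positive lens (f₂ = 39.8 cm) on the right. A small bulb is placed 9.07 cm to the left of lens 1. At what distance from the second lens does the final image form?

140 cm

Lens 1: 1/d_i1 = 1/f₁ − 1/d_o1 = 1/(16.8) − 1/(9.07) = -0.05073, so d_i1 = -19.71 cm.
The intermediate image is 19.71 cm to the left of lens 1 (virtual), which is 35.9 − (-19.71) = 55.61 cm to the left of lens 2, so d_o2 = +55.61 cm.
Lens 2: 1/d_i2 = 1/f₂ − 1/d_o2 = 1/(39.8) − 1/(55.61) = 0.007143, so d_i2 = 140 cm.
The final image is real, 140 cm to the right of lens 2 (overall magnification ≈ -5.5).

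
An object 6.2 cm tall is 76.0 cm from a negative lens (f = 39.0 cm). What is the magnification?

m = +0.339

For a negative lens, f = -39.0 cm.
1/d_i = 1/f − 1/d_o = 1/(-39.00) − 1/(76.0) = -0.03880, so d_i = -25.77 cm.
m = −d_i/d_o = −(-25.77)/(76.0) = +0.339.
The image is virtual, upright and reduced, on the same side as the object.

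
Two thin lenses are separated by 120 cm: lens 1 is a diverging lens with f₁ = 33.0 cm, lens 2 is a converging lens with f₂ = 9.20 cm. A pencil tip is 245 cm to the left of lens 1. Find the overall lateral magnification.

f₁ = −33.0 cm (diverging).
Lens 1: 1/d_i1 = 1/(-33.0) − 1/(245) = -0.03438, so d_i1 = -29.08 cm; m₁ = −d_i1/d_o1 = +0.1187.
d_o2 = 120 − (-29.08) = 149.1 cm.
Lens 2: 1/d_i2 = 1/(9.20) − 1/(149.1) = 0.1020, so d_i2 = 9.805 cm; m₂ = −d_i2/d_o2 = -0.06576.
m = m₁·m₂ = (+0.1187)(-0.06576) = -0.00781.

m = -0.00781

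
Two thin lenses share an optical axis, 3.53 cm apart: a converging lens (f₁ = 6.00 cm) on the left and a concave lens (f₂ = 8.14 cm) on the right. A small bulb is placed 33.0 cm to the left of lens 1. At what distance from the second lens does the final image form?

7.14 cm

Lens 1: 1/d_i1 = 1/f₁ − 1/d_o1 = 1/(6.00) − 1/(33.0) = 0.1364, so d_i1 = 7.333 cm.
The intermediate image is 7.333 cm to the right of lens 1, which lies 3.803 cm to the right of lens 2 — a virtual object — so d_o2 = −3.803 cm.
Lens 2 is diverging, so f₂ = −8.14 cm.
Lens 2: 1/d_i2 = 1/f₂ − 1/d_o2 = 1/(-8.14) − 1/(-3.803) = 0.1401, so d_i2 = 7.14 cm.
The final image is real, 7.14 cm to the right of lens 2 (overall magnification ≈ -0.42).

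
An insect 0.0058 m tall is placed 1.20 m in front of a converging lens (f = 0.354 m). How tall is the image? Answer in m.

0.00243 m

1/d_i = 1/f − 1/d_o = 1/(0.3540) − 1/(1.20) = 1.992, so d_i = 0.5021 m.
m = −d_i/d_o = -0.4184.
|h_i| = |m|·h_o = 0.4184 × 0.0058 = 0.00243 m. The image is real, inverted and reduced, on the far side of the lens.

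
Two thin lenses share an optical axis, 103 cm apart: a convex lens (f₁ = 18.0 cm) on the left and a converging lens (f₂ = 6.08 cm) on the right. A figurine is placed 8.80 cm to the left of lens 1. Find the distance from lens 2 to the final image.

6.40 cm

Lens 1: 1/d_i1 = 1/f₁ − 1/d_o1 = 1/(18.0) − 1/(8.80) = -0.05808, so d_i1 = -17.22 cm.
The intermediate image is 17.22 cm to the left of lens 1 (virtual), which is 103 − (-17.22) = 120.2 cm to the left of lens 2, so d_o2 = +120.2 cm.
Lens 2: 1/d_i2 = 1/f₂ − 1/d_o2 = 1/(6.08) − 1/(120.2) = 0.1562, so d_i2 = 6.40 cm.
The final image is real, 6.40 cm to the right of lens 2 (overall magnification ≈ -0.10).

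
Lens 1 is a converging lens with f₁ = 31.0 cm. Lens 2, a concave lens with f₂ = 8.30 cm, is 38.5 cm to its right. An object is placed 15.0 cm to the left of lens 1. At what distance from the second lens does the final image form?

7.39 cm

Lens 1: 1/d_i1 = 1/f₁ − 1/d_o1 = 1/(31.0) − 1/(15.0) = -0.03441, so d_i1 = -29.06 cm.
The intermediate image is 29.06 cm to the left of lens 1 (virtual), which is 38.5 − (-29.06) = 67.56 cm to the left of lens 2, so d_o2 = +67.56 cm.
Lens 2 is diverging, so f₂ = −8.30 cm.
Lens 2: 1/d_i2 = 1/f₂ − 1/d_o2 = 1/(-8.30) − 1/(67.56) = -0.1353, so d_i2 = -7.39 cm.
The final image is virtual, 7.39 cm to the left of lens 2 (overall magnification ≈ 0.21).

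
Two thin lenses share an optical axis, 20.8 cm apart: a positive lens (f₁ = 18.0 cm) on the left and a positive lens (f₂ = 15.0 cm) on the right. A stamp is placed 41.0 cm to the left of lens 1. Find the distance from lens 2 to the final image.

6.44 cm

Lens 1: 1/d_i1 = 1/f₁ − 1/d_o1 = 1/(18.0) − 1/(41.0) = 0.03117, so d_i1 = 32.09 cm.
The intermediate image is 32.09 cm to the right of lens 1, which lies 11.29 cm to the right of lens 2 — a virtual object — so d_o2 = −11.29 cm.
Lens 2: 1/d_i2 = 1/f₂ − 1/d_o2 = 1/(15.0) − 1/(-11.29) = 0.1552, so d_i2 = 6.44 cm.
The final image is real, 6.44 cm to the right of lens 2 (overall magnification ≈ -0.45).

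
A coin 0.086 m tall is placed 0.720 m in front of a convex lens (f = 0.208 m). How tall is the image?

1/d_i = 1/f − 1/d_o = 1/(0.2080) − 1/(0.720) = 3.419, so d_i = 0.2925 m.
m = −d_i/d_o = -0.4062.
|h_i| = |m|·h_o = 0.4062 × 0.086 = 0.0349 m. The image is real, inverted and reduced, on the far side of the lens.

0.0349 m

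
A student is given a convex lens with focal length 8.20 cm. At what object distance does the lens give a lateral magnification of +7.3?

m = −d_i/d_o ⇒ d_i = −m·d_o.
1/f = 1/d_o + 1/d_i = 1/d_o − 1/(m·d_o) = (1 − 1/m)/d_o, so d_o = f(1 − 1/m) = (8.200)(1 − 1/(+7.3)) = 7.08 cm.

7.08 cm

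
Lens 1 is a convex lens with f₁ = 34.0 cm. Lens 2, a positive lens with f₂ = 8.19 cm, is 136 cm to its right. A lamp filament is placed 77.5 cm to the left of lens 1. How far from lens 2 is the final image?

9.19 cm

Lens 1: 1/d_i1 = 1/f₁ − 1/d_o1 = 1/(34.0) − 1/(77.5) = 0.01651, so d_i1 = 60.57 cm.
The intermediate image is 60.57 cm to the right of lens 1, which is 136 − (60.57) = 75.43 cm to the left of lens 2, so d_o2 = +75.43 cm.
Lens 2: 1/d_i2 = 1/f₂ − 1/d_o2 = 1/(8.19) − 1/(75.43) = 0.1088, so d_i2 = 9.19 cm.
The final image is real, 9.19 cm to the right of lens 2 (overall magnification ≈ 0.095).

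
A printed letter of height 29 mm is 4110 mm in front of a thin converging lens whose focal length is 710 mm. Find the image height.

6.06 mm

1/d_i = 1/f − 1/d_o = 1/(710.0) − 1/(4110) = 0.001165, so d_i = 858.3 mm.
m = −d_i/d_o = -0.2088.
|h_i| = |m|·h_o = 0.2088 × 29 = 6.06 mm. The image is real, inverted and reduced, on the far side of the lens.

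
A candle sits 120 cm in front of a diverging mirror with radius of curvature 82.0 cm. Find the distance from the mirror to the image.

f = R/2 = 82.0/2 = 41.00 cm; for a diverging mirror, f = -41.00 cm.
Mirror equation: 1/v = 1/f − 1/u = 1/(-41.00) − 1/(120) = -0.02439 − 0.008333 = -0.03272, so v = -30.6 cm.
The image is virtual, upright and reduced, behind the mirror.

30.6 cm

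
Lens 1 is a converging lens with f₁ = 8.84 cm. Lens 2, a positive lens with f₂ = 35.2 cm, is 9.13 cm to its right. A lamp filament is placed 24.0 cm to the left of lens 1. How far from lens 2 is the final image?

4.27 cm

Lens 1: 1/d_i1 = 1/f₁ − 1/d_o1 = 1/(8.84) − 1/(24.0) = 0.07146, so d_i1 = 13.99 cm.
The intermediate image is 13.99 cm to the right of lens 1, which lies 4.860 cm to the right of lens 2 — a virtual object — so d_o2 = −4.860 cm.
Lens 2: 1/d_i2 = 1/f₂ − 1/d_o2 = 1/(35.2) − 1/(-4.860) = 0.2342, so d_i2 = 4.27 cm.
The final image is real, 4.27 cm to the right of lens 2 (overall magnification ≈ -0.51).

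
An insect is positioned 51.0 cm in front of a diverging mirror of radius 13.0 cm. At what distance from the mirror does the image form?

5.77 cm

f = R/2 = 13.0/2 = 6.500 cm; for a diverging mirror, f = -6.500 cm.
Mirror equation: 1/q = 1/f − 1/p = 1/(-6.500) − 1/(51.0) = -0.1538 − 0.01961 = -0.1735, so q = -5.77 cm.
The image is virtual, upright and reduced, behind the mirror.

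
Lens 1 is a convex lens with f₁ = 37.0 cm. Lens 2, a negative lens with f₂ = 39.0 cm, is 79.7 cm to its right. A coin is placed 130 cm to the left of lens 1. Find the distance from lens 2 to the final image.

Lens 1: 1/d_i1 = 1/f₁ − 1/d_o1 = 1/(37.0) − 1/(130) = 0.01933, so d_i1 = 51.72 cm.
The intermediate image is 51.72 cm to the right of lens 1, which is 79.7 − (51.72) = 27.98 cm to the left of lens 2, so d_o2 = +27.98 cm.
Lens 2 is diverging, so f₂ = −39.0 cm.
Lens 2: 1/d_i2 = 1/f₂ − 1/d_o2 = 1/(-39.0) − 1/(27.98) = -0.06138, so d_i2 = -16.3 cm.
The final image is virtual, 16.3 cm to the left of lens 2 (overall magnification ≈ -0.23).

16.3 cm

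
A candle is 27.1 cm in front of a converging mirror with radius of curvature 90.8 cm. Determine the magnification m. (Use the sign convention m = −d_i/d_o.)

f = R/2 = 90.8/2 = 45.40 cm.
1/d_i = 1/f − 1/d_o = 1/(45.40) − 1/(27.1) = -0.01487, so d_i = -67.23 cm.
m = −d_i/d_o = −(-67.23)/(27.1) = +2.48.
The image is virtual, upright and enlarged, behind the mirror.

m = +2.48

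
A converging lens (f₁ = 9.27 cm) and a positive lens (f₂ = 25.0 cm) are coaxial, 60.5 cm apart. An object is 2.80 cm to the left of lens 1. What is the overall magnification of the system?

m = -0.907

Lens 1: 1/d_i1 = 1/(9.27) − 1/(2.80) = -0.2493, so d_i1 = -4.012 cm; m₁ = −d_i1/d_o1 = +1.433.
d_o2 = 60.5 − (-4.012) = 64.51 cm.
Lens 2: 1/d_i2 = 1/(25.0) − 1/(64.51) = 0.02450, so d_i2 = 40.82 cm; m₂ = −d_i2/d_o2 = -0.6328.
m = m₁·m₂ = (+1.433)(-0.6328) = -0.907.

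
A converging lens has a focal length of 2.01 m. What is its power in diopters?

P = +0.498 D

P = 1/f = 1/(2.01 m) = +0.498 D.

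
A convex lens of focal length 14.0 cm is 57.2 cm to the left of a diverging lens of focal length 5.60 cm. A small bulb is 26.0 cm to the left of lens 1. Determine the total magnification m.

m = -0.201

Lens 1: 1/d_i1 = 1/(14.0) − 1/(26.0) = 0.03297, so d_i1 = 30.33 cm; m₁ = −d_i1/d_o1 = -1.167.
d_o2 = 57.2 − (30.33) = 26.87 cm.
f₂ = −5.60 cm (diverging).
Lens 2: 1/d_i2 = 1/(-5.60) − 1/(26.87) = -0.2158, so d_i2 = -4.634 cm; m₂ = −d_i2/d_o2 = +0.1725.
m = m₁·m₂ = (-1.167)(+0.1725) = -0.201.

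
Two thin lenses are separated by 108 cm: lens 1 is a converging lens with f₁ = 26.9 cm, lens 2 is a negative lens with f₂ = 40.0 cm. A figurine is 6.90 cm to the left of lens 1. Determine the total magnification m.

m = +0.342

Lens 1: 1/d_i1 = 1/(26.9) − 1/(6.90) = -0.1078, so d_i1 = -9.280 cm; m₁ = −d_i1/d_o1 = +1.345.
d_o2 = 108 − (-9.280) = 117.3 cm.
f₂ = −40.0 cm (diverging).
Lens 2: 1/d_i2 = 1/(-40.0) − 1/(117.3) = -0.03353, so d_i2 = -29.83 cm; m₂ = −d_i2/d_o2 = +0.2543.
m = m₁·m₂ = (+1.345)(+0.2543) = +0.342.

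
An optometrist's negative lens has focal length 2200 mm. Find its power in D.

P = -0.455 D

For a negative lens, f = −2200 mm.
f = -220 cm = -2.20 m.
P = 1/f = 1/(-2.20 m) = -0.455 D.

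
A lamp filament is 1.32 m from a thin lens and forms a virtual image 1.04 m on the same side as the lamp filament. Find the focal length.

f = -4.90 m (diverging)

Virtual image ⇒ d_i = −1.04 m.
1/f = 1/d_o + 1/d_i = 1/(1.32) + 1/(-1.04) = -0.2040, so f = -4.90 m.
Since f is negative, the thin lens is diverging.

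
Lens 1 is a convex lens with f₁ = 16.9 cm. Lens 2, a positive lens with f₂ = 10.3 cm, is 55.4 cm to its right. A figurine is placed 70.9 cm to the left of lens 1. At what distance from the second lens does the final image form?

Lens 1: 1/d_i1 = 1/f₁ − 1/d_o1 = 1/(16.9) − 1/(70.9) = 0.04507, so d_i1 = 22.19 cm.
The intermediate image is 22.19 cm to the right of lens 1, which is 55.4 − (22.19) = 33.21 cm to the left of lens 2, so d_o2 = +33.21 cm.
Lens 2: 1/d_i2 = 1/f₂ − 1/d_o2 = 1/(10.3) − 1/(33.21) = 0.06698, so d_i2 = 14.9 cm.
The final image is real, 14.9 cm to the right of lens 2 (overall magnification ≈ 0.14).

14.9 cm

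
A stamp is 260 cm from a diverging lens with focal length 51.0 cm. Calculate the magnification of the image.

For a diverging lens, f = -51.0 cm.
1/d_i = 1/f − 1/d_o = 1/(-51.00) − 1/(260) = -0.02345, so d_i = -42.64 cm.
m = −d_i/d_o = −(-42.64)/(260) = +0.164.
The image is virtual, upright and reduced, on the same side as the object.

m = +0.164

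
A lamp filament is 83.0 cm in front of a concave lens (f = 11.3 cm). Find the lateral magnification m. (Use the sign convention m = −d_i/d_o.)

For a concave lens, f = -11.3 cm.
1/d_i = 1/f − 1/d_o = 1/(-11.30) − 1/(83.0) = -0.1005, so d_i = -9.946 cm.
m = −d_i/d_o = −(-9.946)/(83.0) = +0.120.
The image is virtual, upright and reduced, on the same side as the object.

m = +0.120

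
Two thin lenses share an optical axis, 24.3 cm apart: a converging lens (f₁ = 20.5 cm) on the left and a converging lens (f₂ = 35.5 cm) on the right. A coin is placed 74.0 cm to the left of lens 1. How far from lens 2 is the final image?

Lens 1: 1/d_i1 = 1/f₁ − 1/d_o1 = 1/(20.5) − 1/(74.0) = 0.03527, so d_i1 = 28.36 cm.
The intermediate image is 28.36 cm to the right of lens 1, which lies 4.060 cm to the right of lens 2 — a virtual object — so d_o2 = −4.060 cm.
Lens 2: 1/d_i2 = 1/f₂ − 1/d_o2 = 1/(35.5) − 1/(-4.060) = 0.2745, so d_i2 = 3.64 cm.
The final image is real, 3.64 cm to the right of lens 2 (overall magnification ≈ -0.34).

3.64 cm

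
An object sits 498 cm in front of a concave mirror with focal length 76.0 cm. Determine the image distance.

89.7 cm

Mirror equation: 1/q = 1/f − 1/p = 1/(76.00) − 1/(498) = 0.01316 − 0.002008 = 0.01115, so q = 89.7 cm.
The image is real, inverted and reduced, in front of the mirror.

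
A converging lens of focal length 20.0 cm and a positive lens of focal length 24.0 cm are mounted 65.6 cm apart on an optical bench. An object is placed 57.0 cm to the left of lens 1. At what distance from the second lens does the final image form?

77.4 cm

Lens 1: 1/d_i1 = 1/f₁ − 1/d_o1 = 1/(20.0) − 1/(57.0) = 0.03246, so d_i1 = 30.81 cm.
The intermediate image is 30.81 cm to the right of lens 1, which is 65.6 − (30.81) = 34.79 cm to the left of lens 2, so d_o2 = +34.79 cm.
Lens 2: 1/d_i2 = 1/f₂ − 1/d_o2 = 1/(24.0) − 1/(34.79) = 0.01292, so d_i2 = 77.4 cm.
The final image is real, 77.4 cm to the right of lens 2 (overall magnification ≈ 1.2).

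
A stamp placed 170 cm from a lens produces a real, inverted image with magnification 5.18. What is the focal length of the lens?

m = −d_i/d_o ⇒ d_i = −m·d_o = −(-5.18)·(170) = 880.6 cm.
1/f = 1/d_o + 1/d_i = 1/(170) + 1/(880.6) = 0.007018, so f = 142 cm.
Since f is positive, the lens is converging.

f = 142 cm (converging)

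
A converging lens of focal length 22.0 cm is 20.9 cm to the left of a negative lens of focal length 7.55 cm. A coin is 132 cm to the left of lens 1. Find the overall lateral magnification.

Lens 1: 1/d_i1 = 1/(22.0) − 1/(132) = 0.03788, so d_i1 = 26.40 cm; m₁ = −d_i1/d_o1 = -0.2000.
d_o2 = 20.9 − (26.40) = -5.500 cm (virtual object).
f₂ = −7.55 cm (diverging).
Lens 2: 1/d_i2 = 1/(-7.55) − 1/(-5.500) = 0.04937, so d_i2 = 20.26 cm; m₂ = −d_i2/d_o2 = +3.683.
m = m₁·m₂ = (-0.2000)(+3.683) = -0.737.

m = -0.737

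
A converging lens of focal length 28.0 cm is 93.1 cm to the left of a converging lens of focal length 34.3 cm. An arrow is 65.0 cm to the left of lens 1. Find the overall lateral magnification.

Lens 1: 1/d_i1 = 1/(28.0) − 1/(65.0) = 0.02033, so d_i1 = 49.19 cm; m₁ = −d_i1/d_o1 = -0.7568.
d_o2 = 93.1 − (49.19) = 43.91 cm.
Lens 2: 1/d_i2 = 1/(34.3) − 1/(43.91) = 0.006381, so d_i2 = 156.7 cm; m₂ = −d_i2/d_o2 = -3.569.
m = m₁·m₂ = (-0.7568)(-3.569) = +2.70.

m = +2.70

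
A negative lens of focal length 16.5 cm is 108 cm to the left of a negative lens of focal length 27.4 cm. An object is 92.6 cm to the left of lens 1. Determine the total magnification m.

m = +0.0277

f₁ = −16.5 cm (diverging).
Lens 1: 1/d_i1 = 1/(-16.5) − 1/(92.6) = -0.07141, so d_i1 = -14.00 cm; m₁ = −d_i1/d_o1 = +0.1512.
d_o2 = 108 − (-14.00) = 122.0 cm.
f₂ = −27.4 cm (diverging).
Lens 2: 1/d_i2 = 1/(-27.4) − 1/(122.0) = -0.04469, so d_i2 = -22.37 cm; m₂ = −d_i2/d_o2 = +0.1834.
m = m₁·m₂ = (+0.1512)(+0.1834) = +0.0277.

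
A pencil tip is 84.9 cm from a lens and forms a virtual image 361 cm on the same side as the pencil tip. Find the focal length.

Virtual image ⇒ d_i = −361 cm.
1/f = 1/d_o + 1/d_i = 1/(84.9) + 1/(-361) = 0.009008, so f = 111 cm.
Since f is positive, the lens is converging.

f = 111 cm (converging)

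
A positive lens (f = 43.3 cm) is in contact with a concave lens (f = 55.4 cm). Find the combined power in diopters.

P = +0.504 D

P₁ = 1/f₁ = 1/(0.433 m) = +2.309 D; P₂ = 1/f₂ = 1/(-0.554 m) = -1.805 D.
For thin lenses in contact, P = P₁ + P₂ = (+2.309) + (-1.805) = +0.504 D.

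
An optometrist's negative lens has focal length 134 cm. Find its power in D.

P = -0.746 D

For a negative lens, f = −134 cm.
f = -134 cm = -1.34 m.
P = 1/f = 1/(-1.34 m) = -0.746 D.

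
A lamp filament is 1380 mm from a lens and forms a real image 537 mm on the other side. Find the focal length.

f = 387 mm (converging)

Real image ⇒ d_i = +537 mm.
1/f = 1/d_o + 1/d_i = 1/(1380) + 1/(537) = 0.002587, so f = 387 mm.
Since f is positive, the lens is converging.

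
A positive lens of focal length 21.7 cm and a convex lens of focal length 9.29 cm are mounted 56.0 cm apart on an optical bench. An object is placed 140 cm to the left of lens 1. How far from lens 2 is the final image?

Lens 1: 1/d_i1 = 1/f₁ − 1/d_o1 = 1/(21.7) − 1/(140) = 0.03894, so d_i1 = 25.68 cm.
The intermediate image is 25.68 cm to the right of lens 1, which is 56.0 − (25.68) = 30.32 cm to the left of lens 2, so d_o2 = +30.32 cm.
Lens 2: 1/d_i2 = 1/f₂ − 1/d_o2 = 1/(9.29) − 1/(30.32) = 0.07466, so d_i2 = 13.4 cm.
The final image is real, 13.4 cm to the right of lens 2 (overall magnification ≈ 0.081).

13.4 cm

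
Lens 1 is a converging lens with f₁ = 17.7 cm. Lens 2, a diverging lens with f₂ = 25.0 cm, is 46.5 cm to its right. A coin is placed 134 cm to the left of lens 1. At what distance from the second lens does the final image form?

Lens 1: 1/d_i1 = 1/f₁ − 1/d_o1 = 1/(17.7) − 1/(134) = 0.04903, so d_i1 = 20.39 cm.
The intermediate image is 20.39 cm to the right of lens 1, which is 46.5 − (20.39) = 26.11 cm to the left of lens 2, so d_o2 = +26.11 cm.
Lens 2 is diverging, so f₂ = −25.0 cm.
Lens 2: 1/d_i2 = 1/f₂ − 1/d_o2 = 1/(-25.0) − 1/(26.11) = -0.07830, so d_i2 = -12.8 cm.
The final image is virtual, 12.8 cm to the left of lens 2 (overall magnification ≈ -0.074).

12.8 cm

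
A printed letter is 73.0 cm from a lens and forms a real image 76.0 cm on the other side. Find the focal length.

f = 37.2 cm (converging)

Real image ⇒ d_i = +76.0 cm.
1/f = 1/d_o + 1/d_i = 1/(73.0) + 1/(76.0) = 0.02686, so f = 37.2 cm.
Since f is positive, the lens is converging.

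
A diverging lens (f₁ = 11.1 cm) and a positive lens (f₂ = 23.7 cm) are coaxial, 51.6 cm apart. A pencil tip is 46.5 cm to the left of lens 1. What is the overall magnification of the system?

f₁ = −11.1 cm (diverging).
Lens 1: 1/d_i1 = 1/(-11.1) − 1/(46.5) = -0.1116, so d_i1 = -8.961 cm; m₁ = −d_i1/d_o1 = +0.1927.
d_o2 = 51.6 − (-8.961) = 60.56 cm.
Lens 2: 1/d_i2 = 1/(23.7) − 1/(60.56) = 0.02568, so d_i2 = 38.94 cm; m₂ = −d_i2/d_o2 = -0.6430.
m = m₁·m₂ = (+0.1927)(-0.6430) = -0.124.

m = -0.124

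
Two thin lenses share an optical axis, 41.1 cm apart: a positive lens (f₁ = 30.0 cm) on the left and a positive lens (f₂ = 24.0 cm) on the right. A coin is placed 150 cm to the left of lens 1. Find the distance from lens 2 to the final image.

4.24 cm

Lens 1: 1/d_i1 = 1/f₁ − 1/d_o1 = 1/(30.0) − 1/(150) = 0.02667, so d_i1 = 37.50 cm.
The intermediate image is 37.50 cm to the right of lens 1, which is 41.1 − (37.50) = 3.600 cm to the left of lens 2, so d_o2 = +3.600 cm.
Lens 2: 1/d_i2 = 1/f₂ − 1/d_o2 = 1/(24.0) − 1/(3.600) = -0.2361, so d_i2 = -4.24 cm.
The final image is virtual, 4.24 cm to the left of lens 2 (overall magnification ≈ -0.29).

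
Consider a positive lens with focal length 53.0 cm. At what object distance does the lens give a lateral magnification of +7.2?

45.6 cm

m = −d_i/d_o ⇒ d_i = −m·d_o.
1/f = 1/d_o + 1/d_i = 1/d_o − 1/(m·d_o) = (1 − 1/m)/d_o, so d_o = f(1 − 1/m) = (53.00)(1 − 1/(+7.2)) = 45.6 cm.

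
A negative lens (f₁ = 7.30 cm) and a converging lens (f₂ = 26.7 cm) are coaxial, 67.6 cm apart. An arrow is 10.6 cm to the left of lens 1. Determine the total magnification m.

f₁ = −7.30 cm (diverging).
Lens 1: 1/d_i1 = 1/(-7.30) − 1/(10.6) = -0.2313, so d_i1 = -4.323 cm; m₁ = −d_i1/d_o1 = +0.4078.
d_o2 = 67.6 − (-4.323) = 71.92 cm.
Lens 2: 1/d_i2 = 1/(26.7) − 1/(71.92) = 0.02355, so d_i2 = 42.46 cm; m₂ = −d_i2/d_o2 = -0.5904.
m = m₁·m₂ = (+0.4078)(-0.5904) = -0.241.

m = -0.241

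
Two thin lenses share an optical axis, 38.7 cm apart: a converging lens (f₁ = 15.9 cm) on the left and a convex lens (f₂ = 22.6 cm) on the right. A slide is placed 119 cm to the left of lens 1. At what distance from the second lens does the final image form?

204 cm

Lens 1: 1/d_i1 = 1/f₁ − 1/d_o1 = 1/(15.9) − 1/(119) = 0.05449, so d_i1 = 18.35 cm.
The intermediate image is 18.35 cm to the right of lens 1, which is 38.7 − (18.35) = 20.35 cm to the left of lens 2, so d_o2 = +20.35 cm.
Lens 2: 1/d_i2 = 1/f₂ − 1/d_o2 = 1/(22.6) − 1/(20.35) = -0.004892, so d_i2 = -204 cm.
The final image is virtual, 204 cm to the left of lens 2 (overall magnification ≈ -1.5).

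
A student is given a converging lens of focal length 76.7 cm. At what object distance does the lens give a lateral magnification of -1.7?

m = −d_i/d_o ⇒ d_i = −m·d_o.
1/f = 1/d_o + 1/d_i = 1/d_o − 1/(m·d_o) = (1 − 1/m)/d_o, so d_o = f(1 − 1/m) = (76.70)(1 − 1/(-1.7)) = 122 cm.

122 cm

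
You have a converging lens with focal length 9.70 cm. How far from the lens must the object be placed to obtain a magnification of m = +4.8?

m = −d_i/d_o ⇒ d_i = −m·d_o.
1/f = 1/d_o + 1/d_i = 1/d_o − 1/(m·d_o) = (1 − 1/m)/d_o, so d_o = f(1 − 1/m) = (9.700)(1 − 1/(+4.8)) = 7.68 cm.

7.68 cm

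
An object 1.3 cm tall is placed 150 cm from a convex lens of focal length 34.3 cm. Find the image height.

1/d_i = 1/f − 1/d_o = 1/(34.30) − 1/(150) = 0.02249, so d_i = 44.47 cm.
m = −d_i/d_o = -0.2965.
|h_i| = |m|·h_o = 0.2965 × 1.3 = 0.385 cm. The image is real, inverted and reduced, on the far side of the lens.

0.385 cm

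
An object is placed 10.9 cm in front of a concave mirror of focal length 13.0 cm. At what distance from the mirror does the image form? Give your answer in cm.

67.5 cm

Mirror equation: 1/s_i = 1/f − 1/s_o = 1/(13.00) − 1/(10.9) = 0.07692 − 0.09174 = -0.01482, so s_i = -67.5 cm.
The image is virtual, upright and enlarged, behind the mirror.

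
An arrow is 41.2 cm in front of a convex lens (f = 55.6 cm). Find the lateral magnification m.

m = +3.86

1/d_i = 1/f − 1/d_o = 1/(55.60) − 1/(41.2) = -0.006286, so d_i = -159.1 cm.
m = −d_i/d_o = −(-159.1)/(41.2) = +3.86.
The image is virtual, upright and enlarged, on the same side as the object.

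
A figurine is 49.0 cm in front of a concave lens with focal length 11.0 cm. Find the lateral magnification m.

For a concave lens, f = -11.0 cm.
1/d_i = 1/f − 1/d_o = 1/(-11.00) − 1/(49.0) = -0.1113, so d_i = -8.983 cm.
m = −d_i/d_o = −(-8.983)/(49.0) = +0.183.
The image is virtual, upright and reduced, on the same side as the object.

m = +0.183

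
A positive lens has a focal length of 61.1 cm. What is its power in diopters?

f = 61.1 cm = 0.611 m.
P = 1/f = 1/(0.611 m) = +1.64 D.

P = +1.64 D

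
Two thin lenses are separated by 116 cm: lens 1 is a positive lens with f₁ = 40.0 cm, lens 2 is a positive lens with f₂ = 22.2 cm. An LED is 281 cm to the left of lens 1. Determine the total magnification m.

Lens 1: 1/d_i1 = 1/(40.0) − 1/(281) = 0.02144, so d_i1 = 46.64 cm; m₁ = −d_i1/d_o1 = -0.1660.
d_o2 = 116 − (46.64) = 69.36 cm.
Lens 2: 1/d_i2 = 1/(22.2) − 1/(69.36) = 0.03063, so d_i2 = 32.65 cm; m₂ = −d_i2/d_o2 = -0.4707.
m = m₁·m₂ = (-0.1660)(-0.4707) = +0.0781.

m = +0.0781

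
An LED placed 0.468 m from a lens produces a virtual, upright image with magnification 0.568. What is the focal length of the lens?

f = -0.615 m (diverging)

m = −d_i/d_o ⇒ d_i = −m·d_o = −(+0.568)·(0.468) = -0.2658 m.
1/f = 1/d_o + 1/d_i = 1/(0.468) + 1/(-0.2658) = -1.625, so f = -0.615 m.
Since f is negative, the lens is diverging.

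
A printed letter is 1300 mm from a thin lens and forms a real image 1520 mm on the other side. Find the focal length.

Real image ⇒ d_i = +1520 mm.
1/f = 1/d_o + 1/d_i = 1/(1300) + 1/(1520) = 0.001427, so f = 701 mm.
Since f is positive, the thin lens is converging.

f = 701 mm (converging)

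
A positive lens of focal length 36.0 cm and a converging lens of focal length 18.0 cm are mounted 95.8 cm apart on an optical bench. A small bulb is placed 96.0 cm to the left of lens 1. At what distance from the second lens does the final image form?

Lens 1: 1/d_i1 = 1/f₁ − 1/d_o1 = 1/(36.0) − 1/(96.0) = 0.01736, so d_i1 = 57.60 cm.
The intermediate image is 57.60 cm to the right of lens 1, which is 95.8 − (57.60) = 38.20 cm to the left of lens 2, so d_o2 = +38.20 cm.
Lens 2: 1/d_i2 = 1/f₂ − 1/d_o2 = 1/(18.0) − 1/(38.20) = 0.02938, so d_i2 = 34.0 cm.
The final image is real, 34.0 cm to the right of lens 2 (overall magnification ≈ 0.53).

34.0 cm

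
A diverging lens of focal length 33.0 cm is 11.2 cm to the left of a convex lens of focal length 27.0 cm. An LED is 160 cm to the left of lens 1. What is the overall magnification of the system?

f₁ = −33.0 cm (diverging).
Lens 1: 1/d_i1 = 1/(-33.0) − 1/(160) = -0.03655, so d_i1 = -27.36 cm; m₁ = −d_i1/d_o1 = +0.1710.
d_o2 = 11.2 − (-27.36) = 38.56 cm.
Lens 2: 1/d_i2 = 1/(27.0) − 1/(38.56) = 0.01110, so d_i2 = 90.06 cm; m₂ = −d_i2/d_o2 = -2.336.
m = m₁·m₂ = (+0.1710)(-2.336) = -0.399.

m = -0.399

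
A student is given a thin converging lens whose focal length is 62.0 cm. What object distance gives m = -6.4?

71.7 cm

m = −d_i/d_o ⇒ d_i = −m·d_o.
1/f = 1/d_o + 1/d_i = 1/d_o − 1/(m·d_o) = (1 − 1/m)/d_o, so d_o = f(1 − 1/m) = (62.00)(1 − 1/(-6.4)) = 71.7 cm.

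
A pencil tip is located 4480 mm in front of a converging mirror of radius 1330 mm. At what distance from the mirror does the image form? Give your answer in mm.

f = R/2 = 1330/2 = 665.0 mm.
Mirror equation: 1/s_i = 1/f − 1/s_o = 1/(665.0) − 1/(4480) = 0.001504 − 0.0002232 = 0.001281, so s_i = 781 mm.
The image is real, inverted and reduced, in front of the mirror.

781 mm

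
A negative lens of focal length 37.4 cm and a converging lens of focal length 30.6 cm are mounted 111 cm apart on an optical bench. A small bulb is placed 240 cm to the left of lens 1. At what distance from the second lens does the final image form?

Lens 1 is diverging, so f₁ = −37.4 cm.
Lens 1: 1/d_i1 = 1/f₁ − 1/d_o1 = 1/(-37.4) − 1/(240) = -0.03090, so d_i1 = -32.36 cm.
The intermediate image is 32.36 cm to the left of lens 1 (virtual), which is 111 − (-32.36) = 143.4 cm to the left of lens 2, so d_o2 = +143.4 cm.
Lens 2: 1/d_i2 = 1/f₂ − 1/d_o2 = 1/(30.6) − 1/(143.4) = 0.02571, so d_i2 = 38.9 cm.
The final image is real, 38.9 cm to the right of lens 2 (overall magnification ≈ -0.037).

38.9 cm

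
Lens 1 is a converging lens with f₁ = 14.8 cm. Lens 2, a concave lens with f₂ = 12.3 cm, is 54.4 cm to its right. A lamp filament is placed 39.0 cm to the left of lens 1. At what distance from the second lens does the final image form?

Lens 1: 1/d_i1 = 1/f₁ − 1/d_o1 = 1/(14.8) − 1/(39.0) = 0.04193, so d_i1 = 23.85 cm.
The intermediate image is 23.85 cm to the right of lens 1, which is 54.4 − (23.85) = 30.55 cm to the left of lens 2, so d_o2 = +30.55 cm.
Lens 2 is diverging, so f₂ = −12.3 cm.
Lens 2: 1/d_i2 = 1/f₂ − 1/d_o2 = 1/(-12.3) − 1/(30.55) = -0.1140, so d_i2 = -8.77 cm.
The final image is virtual, 8.77 cm to the left of lens 2 (overall magnification ≈ -0.18).

8.77 cm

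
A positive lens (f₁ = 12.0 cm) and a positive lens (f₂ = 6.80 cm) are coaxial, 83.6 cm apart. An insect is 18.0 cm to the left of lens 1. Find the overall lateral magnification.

Lens 1: 1/d_i1 = 1/(12.0) − 1/(18.0) = 0.02778, so d_i1 = 36.00 cm; m₁ = −d_i1/d_o1 = -2.000.
d_o2 = 83.6 − (36.00) = 47.60 cm.
Lens 2: 1/d_i2 = 1/(6.80) − 1/(47.60) = 0.1261, so d_i2 = 7.933 cm; m₂ = −d_i2/d_o2 = -0.1667.
m = m₁·m₂ = (-2.000)(-0.1667) = +0.333.

m = +0.333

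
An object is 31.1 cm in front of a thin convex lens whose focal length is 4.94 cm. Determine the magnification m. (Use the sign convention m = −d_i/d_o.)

m = -0.189

1/d_i = 1/f − 1/d_o = 1/(4.940) − 1/(31.1) = 0.1703, so d_i = 5.873 cm.
m = −d_i/d_o = −(5.873)/(31.1) = -0.189.
The image is real, inverted and reduced, on the far side of the lens.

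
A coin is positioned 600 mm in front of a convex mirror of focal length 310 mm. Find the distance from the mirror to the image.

204 mm

For a convex mirror, f = -310 mm.
Mirror equation: 1/d_i = 1/f − 1/d_o = 1/(-310.0) − 1/(600) = -0.003226 − 0.001667 = -0.004892, so d_i = -204 mm.
The image is virtual, upright and reduced, behind the mirror.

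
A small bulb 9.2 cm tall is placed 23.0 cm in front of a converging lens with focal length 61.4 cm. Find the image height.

14.7 cm

1/d_i = 1/f − 1/d_o = 1/(61.40) − 1/(23.0) = -0.02719, so d_i = -36.78 cm.
m = −d_i/d_o = +1.599.
|h_i| = |m|·h_o = 1.599 × 9.2 = 14.7 cm. The image is virtual, upright and enlarged, on the same side as the object.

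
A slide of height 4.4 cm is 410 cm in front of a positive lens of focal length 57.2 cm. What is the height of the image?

0.713 cm

1/d_i = 1/f − 1/d_o = 1/(57.20) − 1/(410) = 0.01504, so d_i = 66.47 cm.
m = −d_i/d_o = -0.1621.
|h_i| = |m|·h_o = 0.1621 × 4.4 = 0.713 cm. The image is real, inverted and reduced, on the far side of the lens.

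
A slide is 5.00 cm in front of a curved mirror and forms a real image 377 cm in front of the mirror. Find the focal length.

f = 4.93 cm (concave)

Real image ⇒ d_i = +377 cm.
1/f = 1/d_o + 1/d_i = 1/(5.00) + 1/(377) = 0.2027, so f = 4.93 cm.
Since f is positive, the curved mirror is concave.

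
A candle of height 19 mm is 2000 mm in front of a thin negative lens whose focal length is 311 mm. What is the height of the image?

For a negative lens, f = -311 mm.
1/d_i = 1/f − 1/d_o = 1/(-311.0) − 1/(2000) = -0.003715, so d_i = -269.1 mm.
m = −d_i/d_o = +0.1346.
|h_i| = |m|·h_o = 0.1346 × 19 = 2.56 mm. The image is virtual, upright and reduced, on the same side as the object.

2.56 mm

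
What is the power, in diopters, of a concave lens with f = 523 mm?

P = -1.91 D

For a concave lens, f = −523 mm.
f = -52.3 cm = -0.523 m.
P = 1/f = 1/(-0.523 m) = -1.91 D.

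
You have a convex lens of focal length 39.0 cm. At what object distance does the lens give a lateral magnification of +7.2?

33.6 cm

m = −d_i/d_o ⇒ d_i = −m·d_o.
1/f = 1/d_o + 1/d_i = 1/d_o − 1/(m·d_o) = (1 − 1/m)/d_o, so d_o = f(1 − 1/m) = (39.00)(1 − 1/(+7.2)) = 33.6 cm.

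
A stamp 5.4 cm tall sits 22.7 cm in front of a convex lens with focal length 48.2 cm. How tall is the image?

1/d_i = 1/f − 1/d_o = 1/(48.20) − 1/(22.7) = -0.02331, so d_i = -42.91 cm.
m = −d_i/d_o = +1.890.
|h_i| = |m|·h_o = 1.890 × 5.4 = 10.2 cm. The image is virtual, upright and enlarged, on the same side as the object.

10.2 cm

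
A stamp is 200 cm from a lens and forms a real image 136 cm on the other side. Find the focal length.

Real image ⇒ d_i = +136 cm.
1/f = 1/d_o + 1/d_i = 1/(200) + 1/(136) = 0.01235, so f = 81.0 cm.
Since f is positive, the lens is converging.

f = 81.0 cm (converging)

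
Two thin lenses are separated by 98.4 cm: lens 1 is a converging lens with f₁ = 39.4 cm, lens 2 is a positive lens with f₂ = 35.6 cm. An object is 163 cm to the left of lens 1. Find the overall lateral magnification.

Lens 1: 1/d_i1 = 1/(39.4) − 1/(163) = 0.01925, so d_i1 = 51.96 cm; m₁ = −d_i1/d_o1 = -0.3188.
d_o2 = 98.4 − (51.96) = 46.44 cm.
Lens 2: 1/d_i2 = 1/(35.6) − 1/(46.44) = 0.006557, so d_i2 = 152.5 cm; m₂ = −d_i2/d_o2 = -3.284.
m = m₁·m₂ = (-0.3188)(-3.284) = +1.05.

m = +1.05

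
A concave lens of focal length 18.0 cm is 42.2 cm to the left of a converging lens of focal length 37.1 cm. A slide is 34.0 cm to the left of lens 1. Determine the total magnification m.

f₁ = −18.0 cm (diverging).
Lens 1: 1/d_i1 = 1/(-18.0) − 1/(34.0) = -0.08497, so d_i1 = -11.77 cm; m₁ = −d_i1/d_o1 = +0.3462.
d_o2 = 42.2 − (-11.77) = 53.97 cm.
Lens 2: 1/d_i2 = 1/(37.1) − 1/(53.97) = 0.008425, so d_i2 = 118.7 cm; m₂ = −d_i2/d_o2 = -2.199.
m = m₁·m₂ = (+0.3462)(-2.199) = -0.761.

m = -0.761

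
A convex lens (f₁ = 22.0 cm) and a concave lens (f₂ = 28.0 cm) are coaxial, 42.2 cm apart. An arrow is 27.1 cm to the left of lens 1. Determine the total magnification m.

m = +2.59

Lens 1: 1/d_i1 = 1/(22.0) − 1/(27.1) = 0.008554, so d_i1 = 116.9 cm; m₁ = −d_i1/d_o1 = -4.314.
d_o2 = 42.2 − (116.9) = -74.70 cm (virtual object).
f₂ = −28.0 cm (diverging).
Lens 2: 1/d_i2 = 1/(-28.0) − 1/(-74.70) = -0.02233, so d_i2 = -44.79 cm; m₂ = −d_i2/d_o2 = -0.5996.
m = m₁·m₂ = (-4.314)(-0.5996) = +2.59.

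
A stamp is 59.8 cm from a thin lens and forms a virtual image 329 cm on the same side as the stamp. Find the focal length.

Virtual image ⇒ d_i = −329 cm.
1/f = 1/d_o + 1/d_i = 1/(59.8) + 1/(-329) = 0.01368, so f = 73.1 cm.
Since f is positive, the thin lens is converging.

f = 73.1 cm (converging)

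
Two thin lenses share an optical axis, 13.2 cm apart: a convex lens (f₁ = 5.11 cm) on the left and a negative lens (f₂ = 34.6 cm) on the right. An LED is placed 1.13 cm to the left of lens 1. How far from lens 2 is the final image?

10.3 cm

Lens 1: 1/d_i1 = 1/f₁ − 1/d_o1 = 1/(5.11) − 1/(1.13) = -0.6893, so d_i1 = -1.451 cm.
The intermediate image is 1.451 cm to the left of lens 1 (virtual), which is 13.2 − (-1.451) = 14.65 cm to the left of lens 2, so d_o2 = +14.65 cm.
Lens 2 is diverging, so f₂ = −34.6 cm.
Lens 2: 1/d_i2 = 1/f₂ − 1/d_o2 = 1/(-34.6) − 1/(14.65) = -0.09716, so d_i2 = -10.3 cm.
The final image is virtual, 10.3 cm to the left of lens 2 (overall magnification ≈ 0.90).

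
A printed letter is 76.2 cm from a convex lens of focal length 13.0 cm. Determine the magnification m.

m = -0.206

1/d_i = 1/f − 1/d_o = 1/(13.00) − 1/(76.2) = 0.06380, so d_i = 15.67 cm.
m = −d_i/d_o = −(15.67)/(76.2) = -0.206.
The image is real, inverted and reduced, on the far side of the lens.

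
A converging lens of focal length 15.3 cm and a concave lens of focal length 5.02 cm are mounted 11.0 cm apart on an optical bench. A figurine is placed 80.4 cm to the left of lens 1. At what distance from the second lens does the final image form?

Lens 1: 1/d_i1 = 1/f₁ − 1/d_o1 = 1/(15.3) − 1/(80.4) = 0.05292, so d_i1 = 18.90 cm.
The intermediate image is 18.90 cm to the right of lens 1, which lies 7.900 cm to the right of lens 2 — a virtual object — so d_o2 = −7.900 cm.
Lens 2 is diverging, so f₂ = −5.02 cm.
Lens 2: 1/d_i2 = 1/f₂ − 1/d_o2 = 1/(-5.02) − 1/(-7.900) = -0.07262, so d_i2 = -13.8 cm.
The final image is virtual, 13.8 cm to the left of lens 2 (overall magnification ≈ 0.41).

13.8 cm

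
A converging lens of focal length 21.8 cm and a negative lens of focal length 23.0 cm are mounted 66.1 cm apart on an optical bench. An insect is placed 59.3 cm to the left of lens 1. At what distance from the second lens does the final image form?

13.3 cm

Lens 1: 1/d_i1 = 1/f₁ − 1/d_o1 = 1/(21.8) − 1/(59.3) = 0.02901, so d_i1 = 34.47 cm.
The intermediate image is 34.47 cm to the right of lens 1, which is 66.1 − (34.47) = 31.63 cm to the left of lens 2, so d_o2 = +31.63 cm.
Lens 2 is diverging, so f₂ = −23.0 cm.
Lens 2: 1/d_i2 = 1/f₂ − 1/d_o2 = 1/(-23.0) − 1/(31.63) = -0.07509, so d_i2 = -13.3 cm.
The final image is virtual, 13.3 cm to the left of lens 2 (overall magnification ≈ -0.24).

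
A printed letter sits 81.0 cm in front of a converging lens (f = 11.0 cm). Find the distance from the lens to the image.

12.7 cm

Thin-lens equation: 1/s_i = 1/f − 1/s_o = 1/(11.00) − 1/(81.0) = 0.09091 − 0.01235 = 0.07856, so s_i = 12.7 cm.
The image is real, inverted and reduced, on the far side of the lens.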